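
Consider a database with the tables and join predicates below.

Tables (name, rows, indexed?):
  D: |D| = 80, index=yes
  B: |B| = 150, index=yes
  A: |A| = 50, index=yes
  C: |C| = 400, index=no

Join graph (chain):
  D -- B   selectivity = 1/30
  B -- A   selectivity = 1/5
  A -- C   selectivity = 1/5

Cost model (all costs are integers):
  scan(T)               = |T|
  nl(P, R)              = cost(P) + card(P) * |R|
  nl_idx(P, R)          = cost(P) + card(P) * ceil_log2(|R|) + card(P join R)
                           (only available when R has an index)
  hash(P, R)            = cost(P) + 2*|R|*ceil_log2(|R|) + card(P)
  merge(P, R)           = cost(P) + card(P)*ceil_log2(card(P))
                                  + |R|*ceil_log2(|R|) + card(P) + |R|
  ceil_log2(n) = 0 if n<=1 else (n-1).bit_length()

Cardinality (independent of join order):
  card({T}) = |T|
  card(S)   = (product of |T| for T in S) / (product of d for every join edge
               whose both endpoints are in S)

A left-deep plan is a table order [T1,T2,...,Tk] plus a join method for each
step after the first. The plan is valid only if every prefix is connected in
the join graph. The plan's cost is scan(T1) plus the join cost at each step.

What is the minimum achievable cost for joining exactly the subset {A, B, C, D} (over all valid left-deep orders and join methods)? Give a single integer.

13320

Selinger DP over subsets of {A,B,C,D}:
  {D}: scan cost=80, card=80
  {B}: scan cost=150, card=150
  {A}: scan cost=50, card=50
  {C}: scan cost=400, card=400
  {BD}: card=400; try (B,nl_idx)→1120, (D,hash)→1420, (D,nl_idx)→1600, (B,merge)→2070, (D,merge)→2140, (B,hash)→2560 …(+2); best=1120 via (B,nl_idx)
  {AB}: card=1500; try (A,hash)→900, (B,merge)→1750, (A,merge)→1850, (B,nl_idx)→1950, (B,hash)→2500, (A,nl_idx)→2550 …(+2); best=900 via (A,hash)
  {AC}: card=4000; try (A,hash)→1400, (C,merge)→4400, (A,merge)→4750, (A,nl_idx)→6800, (C,hash)→7300, (C,nl)→20050 …(+1); best=1400 via (A,hash)
  {ABD}: card=4000; try (A,hash)→2120, (D,hash)→3520, (A,merge)→5470, (A,nl_idx)→7520, (D,nl_idx)→15400, (D,merge)→19540 …(+2); best=2120 via (A,hash)
  {ABC}: card=120000; try (B,hash)→7800, (C,hash)→9600, (C,merge)→22900, (B,merge)→54750, (B,nl_idx)→153400, (C,nl)→600900 …(+1); best=7800 via (B,hash)
  {ABCD}: card=320000; try (C,hash)→13320, (C,merge)→58120, (D,hash)→128920, (D,nl_idx)→1167800, (C,nl)→1602120, (D,merge)→2168440 …(+1); best=13320 via (C,hash)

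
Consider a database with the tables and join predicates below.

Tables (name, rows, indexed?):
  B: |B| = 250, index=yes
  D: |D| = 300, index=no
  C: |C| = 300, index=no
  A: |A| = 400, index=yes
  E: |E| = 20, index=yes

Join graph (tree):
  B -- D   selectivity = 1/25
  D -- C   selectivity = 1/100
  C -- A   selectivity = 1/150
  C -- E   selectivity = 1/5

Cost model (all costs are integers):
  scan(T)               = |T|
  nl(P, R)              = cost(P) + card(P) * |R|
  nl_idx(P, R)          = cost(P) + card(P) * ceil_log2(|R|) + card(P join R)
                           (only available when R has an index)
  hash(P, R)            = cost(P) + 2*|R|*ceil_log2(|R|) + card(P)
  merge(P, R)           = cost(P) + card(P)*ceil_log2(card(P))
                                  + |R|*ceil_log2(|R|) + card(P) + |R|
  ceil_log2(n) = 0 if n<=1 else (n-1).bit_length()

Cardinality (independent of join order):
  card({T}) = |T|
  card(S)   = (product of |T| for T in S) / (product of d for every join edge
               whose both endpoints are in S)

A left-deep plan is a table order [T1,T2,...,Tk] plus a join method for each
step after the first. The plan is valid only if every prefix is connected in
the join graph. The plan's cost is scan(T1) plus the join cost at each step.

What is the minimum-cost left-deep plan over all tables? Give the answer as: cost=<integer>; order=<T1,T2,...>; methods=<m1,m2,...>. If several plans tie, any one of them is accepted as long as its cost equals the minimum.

Selinger DP (subsets sized 1..n):
  {B}: scan cost=250, card=250
  {D}: scan cost=300, card=300
  {C}: scan cost=300, card=300
  {A}: scan cost=400, card=400
  {E}: scan cost=20, card=20
  {BD}: card=3000; try (B,hash)→4600, (D,merge)→5500, (B,merge)→5550, (B,nl_idx)→5700, (D,hash)→5900, (D,nl)→75250 …(+1); best=4600 via (B,hash)
  {CD}: card=900; try (D,hash)→6000, (C,hash)→6000, (D,merge)→6300, (C,merge)→6300, (D,nl)→90300, (C,nl)→90300; best=6000 via (D,hash)
  {AC}: card=800; try (A,nl_idx)→3800, (C,hash)→6200, (A,merge)→7300, (C,merge)→7400, (A,hash)→7800, (A,nl)→120300 …(+1); best=3800 via (A,nl_idx)
  {CE}: card=1200; try (E,hash)→800, (E,nl_idx)→3000, (C,merge)→3140, (E,merge)→3420, (C,hash)→5440, (C,nl)→6020 …(+1); best=800 via (E,hash)
  {BCD}: card=9000; try (B,hash)→10900, (C,hash)→13000, (B,merge)→18150, (B,nl_idx)→22200, (C,merge)→46600, (B,nl)→231000 …(+1); best=10900 via (B,hash)
  {ACD}: card=2400; try (D,hash)→10000, (A,hash)→14100, (D,merge)→15600, (A,nl_idx)→16500, (A,merge)→19900, (D,nl)→243800 …(+1); best=10000 via (D,hash)
  {CDE}: card=3600; try (E,hash)→7100, (D,hash)→7400, (E,nl_idx)→14100, (E,merge)→16020, (D,merge)→18200, (E,nl)→24000 …(+1); best=7100 via (E,hash)
  {ACE}: card=3200; try (E,hash)→4800, (A,hash)→9200, (E,nl_idx)→11000, (E,merge)→12720, (A,nl_idx)→14800, (A,merge)→19200 …(+2); best=4800 via (E,hash)
  {ABCD}: card=24000; try (B,hash)→16400, (A,hash)→27100, (B,merge)→43450, (B,nl_idx)→53200, (A,nl_idx)→115900, (A,merge)→149900 …(+2); best=16400 via (B,hash)
  {BCDE}: card=36000; try (B,hash)→14700, (E,hash)→20100, (B,merge)→56150, (B,nl_idx)→71900, (E,nl_idx)→91900, (E,merge)→146020 …(+2); best=14700 via (B,hash)
  {ACDE}: card=9600; try (E,hash)→12600, (D,hash)→13400, (A,hash)→17900, (E,nl_idx)→31600, (E,merge)→41320, (A,nl_idx)→49100 …(+5); best=12600 via (E,hash)
  {ABCDE}: card=96000; try (B,hash)→26200, (E,hash)→40600, (A,hash)→57900, (B,merge)→158850, (B,nl_idx)→185400, (E,nl_idx)→232400 …(+6); best=26200 via (B,hash)

cost=26200; order=C,A,D,E,B; methods=nl_idx,hash,hash,hash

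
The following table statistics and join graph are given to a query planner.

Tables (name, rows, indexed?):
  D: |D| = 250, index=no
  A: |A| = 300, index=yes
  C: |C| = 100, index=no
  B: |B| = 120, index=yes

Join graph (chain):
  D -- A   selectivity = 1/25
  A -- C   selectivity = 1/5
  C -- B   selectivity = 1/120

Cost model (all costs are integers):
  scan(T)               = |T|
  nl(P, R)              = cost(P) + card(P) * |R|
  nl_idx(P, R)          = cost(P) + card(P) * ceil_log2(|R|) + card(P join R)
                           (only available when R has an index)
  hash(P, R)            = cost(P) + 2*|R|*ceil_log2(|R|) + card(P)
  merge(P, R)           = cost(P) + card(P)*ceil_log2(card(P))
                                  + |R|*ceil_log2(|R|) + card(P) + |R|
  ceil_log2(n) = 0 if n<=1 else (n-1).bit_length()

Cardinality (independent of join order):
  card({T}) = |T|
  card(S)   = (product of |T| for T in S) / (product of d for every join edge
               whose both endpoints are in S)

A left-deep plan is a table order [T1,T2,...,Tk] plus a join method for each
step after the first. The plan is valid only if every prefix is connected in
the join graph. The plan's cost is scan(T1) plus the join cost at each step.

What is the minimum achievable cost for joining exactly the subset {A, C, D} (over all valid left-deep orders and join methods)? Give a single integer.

9000

Selinger DP over subsets of {A,C,D}:
  {D}: scan cost=250, card=250
  {A}: scan cost=300, card=300
  {C}: scan cost=100, card=100
  {AD}: card=3000; try (D,hash)→4600, (A,merge)→5500, (A,nl_idx)→5500, (D,merge)→5550, (A,hash)→5900, (A,nl)→75250 …(+1); best=4600 via (D,hash)
  {AC}: card=6000; try (C,hash)→2000, (A,merge)→3900, (C,merge)→4100, (A,hash)→5600, (A,nl_idx)→7000, (A,nl)→30100 …(+1); best=2000 via (C,hash)
  {ACD}: card=60000; try (C,hash)→9000, (D,hash)→12000, (C,merge)→44400, (D,merge)→88250, (C,nl)→304600, (D,nl)→1502000; best=9000 via (C,hash)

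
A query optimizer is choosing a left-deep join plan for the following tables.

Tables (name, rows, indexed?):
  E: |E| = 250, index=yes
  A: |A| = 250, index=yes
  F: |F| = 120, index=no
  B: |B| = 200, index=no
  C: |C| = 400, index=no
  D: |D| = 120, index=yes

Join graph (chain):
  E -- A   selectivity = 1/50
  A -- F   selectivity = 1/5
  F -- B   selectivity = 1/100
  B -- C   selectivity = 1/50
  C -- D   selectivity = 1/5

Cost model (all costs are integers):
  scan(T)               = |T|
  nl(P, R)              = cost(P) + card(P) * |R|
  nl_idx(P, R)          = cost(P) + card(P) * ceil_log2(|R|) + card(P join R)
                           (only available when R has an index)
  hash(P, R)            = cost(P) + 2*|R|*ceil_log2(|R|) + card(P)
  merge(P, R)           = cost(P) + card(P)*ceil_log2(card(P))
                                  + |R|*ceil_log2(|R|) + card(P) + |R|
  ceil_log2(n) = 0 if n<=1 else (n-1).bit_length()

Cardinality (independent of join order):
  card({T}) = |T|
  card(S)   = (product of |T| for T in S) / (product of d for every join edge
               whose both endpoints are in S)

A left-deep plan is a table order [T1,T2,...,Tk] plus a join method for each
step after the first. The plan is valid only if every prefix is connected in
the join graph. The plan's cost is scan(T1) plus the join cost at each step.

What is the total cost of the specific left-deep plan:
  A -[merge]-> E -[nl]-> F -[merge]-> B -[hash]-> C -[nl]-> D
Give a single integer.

58303750

step 1: scan A: cost=250, card=250
step 2: join E via merge
    card(P join E) = 250*250/(50) = 1250
    cost = 250 + 250*8 + 250*8 + 250 + 250 = 4750
step 3: join F via nl
    card(P join F) = 1250*120/(5) = 30000
    cost = 4750 + 1250*120 = 154750
step 4: join B via merge
    card(P join B) = 30000*200/(100) = 60000
    cost = 154750 + 30000*15 + 200*8 + 30000 + 200 = 636550
step 5: join C via hash
    card(P join C) = 60000*400/(50) = 480000
    cost = 636550 + 2*400*9 + 60000 = 703750
step 6: join D via nl
    card(P join D) = 480000*120/(5) = 11520000
    cost = 703750 + 480000*120 = 58303750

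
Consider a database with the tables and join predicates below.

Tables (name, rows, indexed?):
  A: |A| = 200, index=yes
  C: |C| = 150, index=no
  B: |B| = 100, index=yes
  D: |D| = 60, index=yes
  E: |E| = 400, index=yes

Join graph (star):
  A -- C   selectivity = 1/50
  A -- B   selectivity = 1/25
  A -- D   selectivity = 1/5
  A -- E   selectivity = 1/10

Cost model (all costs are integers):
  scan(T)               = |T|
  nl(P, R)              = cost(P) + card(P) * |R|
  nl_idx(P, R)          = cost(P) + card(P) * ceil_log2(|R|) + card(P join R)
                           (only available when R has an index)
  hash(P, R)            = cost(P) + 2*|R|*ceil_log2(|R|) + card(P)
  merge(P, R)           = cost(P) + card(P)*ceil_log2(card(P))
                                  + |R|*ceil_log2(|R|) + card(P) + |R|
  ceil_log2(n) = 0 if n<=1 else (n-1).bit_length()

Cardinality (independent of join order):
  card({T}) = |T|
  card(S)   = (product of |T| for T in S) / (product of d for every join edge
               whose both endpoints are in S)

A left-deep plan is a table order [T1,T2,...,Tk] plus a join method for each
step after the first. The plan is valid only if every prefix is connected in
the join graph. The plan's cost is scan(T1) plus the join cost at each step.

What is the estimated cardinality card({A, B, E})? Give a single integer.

32000

Tables in S: A(200), B(100), E(400)
Edges inside S: A-B(d=25), A-E(d=10)
numerator = 200 * 100 * 400 = 8000000
denominator = 25 * 10 = 250
card(S) = 8000000 / 250 = 32000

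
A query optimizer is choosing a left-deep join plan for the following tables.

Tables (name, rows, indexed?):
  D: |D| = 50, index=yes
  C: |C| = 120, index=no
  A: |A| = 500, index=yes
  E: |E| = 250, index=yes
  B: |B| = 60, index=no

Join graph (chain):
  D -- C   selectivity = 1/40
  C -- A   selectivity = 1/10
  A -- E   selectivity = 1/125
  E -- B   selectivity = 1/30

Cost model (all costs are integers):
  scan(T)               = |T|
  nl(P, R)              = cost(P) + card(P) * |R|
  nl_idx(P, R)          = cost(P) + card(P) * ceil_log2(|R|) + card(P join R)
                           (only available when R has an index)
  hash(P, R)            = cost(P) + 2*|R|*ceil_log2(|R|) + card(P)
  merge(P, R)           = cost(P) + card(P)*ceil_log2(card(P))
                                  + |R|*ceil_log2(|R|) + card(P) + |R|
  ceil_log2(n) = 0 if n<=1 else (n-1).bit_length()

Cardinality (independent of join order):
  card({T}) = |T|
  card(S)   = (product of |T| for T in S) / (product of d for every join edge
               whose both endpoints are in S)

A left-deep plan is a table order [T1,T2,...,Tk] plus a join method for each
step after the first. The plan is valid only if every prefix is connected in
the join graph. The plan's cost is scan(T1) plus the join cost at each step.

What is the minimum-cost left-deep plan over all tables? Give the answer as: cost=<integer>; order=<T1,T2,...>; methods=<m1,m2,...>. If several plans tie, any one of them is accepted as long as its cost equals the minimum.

cost=33500; order=E,A,B,C,D; methods=nl_idx,hash,hash,hash

Selinger DP (subsets sized 1..n):
  {D}: scan cost=50, card=50
  {C}: scan cost=120, card=120
  {A}: scan cost=500, card=500
  {E}: scan cost=250, card=250
  {B}: scan cost=60, card=60
  {CD}: card=150; try (D,hash)→840, (D,nl_idx)→990, (C,merge)→1360, (D,merge)→1430, (C,hash)→1780, (C,nl)→6050 …(+1); best=840 via (D,hash)
  {AC}: card=6000; try (C,hash)→2680, (A,merge)→6080, (C,merge)→6460, (A,nl_idx)→7200, (A,hash)→9240, (A,nl)→60120 …(+1); best=2680 via (C,hash)
  {AE}: card=1000; try (A,nl_idx)→3500, (E,hash)→5000, (E,nl_idx)→5500, (A,merge)→7500, (E,merge)→7750, (A,hash)→9500 …(+2); best=3500 via (A,nl_idx)
  {BE}: card=500; try (E,nl_idx)→1040, (B,hash)→1220, (E,merge)→2730, (B,merge)→2920, (E,hash)→4120, (E,nl)→15060 …(+1); best=1040 via (E,nl_idx)
  {ACD}: card=7500; try (A,merge)→7190, (D,hash)→9280, (A,nl_idx)→9690, (A,hash)→9990, (D,nl_idx)→46180, (A,nl)→75840 …(+2); best=7190 via (A,merge)
  {ACE}: card=12000; try (C,hash)→6180, (E,hash)→12680, (C,merge)→15460, (E,nl_idx)→62680, (E,merge)→88930, (C,nl)→123500 …(+1); best=6180 via (C,hash)
  {ABE}: card=2000; try (B,hash)→5220, (A,nl_idx)→7540, (A,hash)→10540, (A,merge)→11040, (B,merge)→14920, (B,nl)→63500 …(+1); best=5220 via (B,hash)
  {ACDE}: card=15000; try (E,hash)→18690, (D,hash)→18780, (E,nl_idx)→82190, (D,nl_idx)→93180, (E,merge)→114440, (D,merge)→186530 …(+2); best=18690 via (E,hash)
  {ABCE}: card=24000; try (C,hash)→8900, (B,hash)→18900, (C,merge)→30180, (B,merge)→186600, (C,nl)→245220, (B,nl)→726180; best=8900 via (C,hash)
  {ABCDE}: card=30000; try (D,hash)→33500, (B,hash)→34410, (D,nl_idx)→182900, (B,merge)→244110, (D,merge)→393250, (B,nl)→918690 …(+1); best=33500 via (D,hash)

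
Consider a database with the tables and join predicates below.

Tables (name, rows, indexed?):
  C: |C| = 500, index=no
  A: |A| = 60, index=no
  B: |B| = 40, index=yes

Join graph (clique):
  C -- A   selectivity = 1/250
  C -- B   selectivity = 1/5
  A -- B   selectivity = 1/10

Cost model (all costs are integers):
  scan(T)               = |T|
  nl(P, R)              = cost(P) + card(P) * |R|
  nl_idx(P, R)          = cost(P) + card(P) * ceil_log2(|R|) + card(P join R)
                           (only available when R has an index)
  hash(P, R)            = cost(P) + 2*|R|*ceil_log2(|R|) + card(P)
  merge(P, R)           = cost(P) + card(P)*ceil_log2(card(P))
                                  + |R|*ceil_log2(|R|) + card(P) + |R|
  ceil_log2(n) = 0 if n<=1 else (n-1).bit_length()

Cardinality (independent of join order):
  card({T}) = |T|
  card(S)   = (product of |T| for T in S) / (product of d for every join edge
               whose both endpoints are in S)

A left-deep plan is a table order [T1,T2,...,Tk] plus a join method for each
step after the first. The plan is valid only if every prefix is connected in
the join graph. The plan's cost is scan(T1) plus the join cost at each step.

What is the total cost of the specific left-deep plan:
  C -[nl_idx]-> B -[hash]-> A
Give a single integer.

step 1: scan C: cost=500, card=500
step 2: join B via nl_idx
    card(P join B) = 500*40/(5) = 4000
    cost = 500 + 500*6 + 4000 = 7500
step 3: join A via hash
    card(P join A) = 4000*60/(250*10) = 96
    cost = 7500 + 2*60*6 + 4000 = 12220

12220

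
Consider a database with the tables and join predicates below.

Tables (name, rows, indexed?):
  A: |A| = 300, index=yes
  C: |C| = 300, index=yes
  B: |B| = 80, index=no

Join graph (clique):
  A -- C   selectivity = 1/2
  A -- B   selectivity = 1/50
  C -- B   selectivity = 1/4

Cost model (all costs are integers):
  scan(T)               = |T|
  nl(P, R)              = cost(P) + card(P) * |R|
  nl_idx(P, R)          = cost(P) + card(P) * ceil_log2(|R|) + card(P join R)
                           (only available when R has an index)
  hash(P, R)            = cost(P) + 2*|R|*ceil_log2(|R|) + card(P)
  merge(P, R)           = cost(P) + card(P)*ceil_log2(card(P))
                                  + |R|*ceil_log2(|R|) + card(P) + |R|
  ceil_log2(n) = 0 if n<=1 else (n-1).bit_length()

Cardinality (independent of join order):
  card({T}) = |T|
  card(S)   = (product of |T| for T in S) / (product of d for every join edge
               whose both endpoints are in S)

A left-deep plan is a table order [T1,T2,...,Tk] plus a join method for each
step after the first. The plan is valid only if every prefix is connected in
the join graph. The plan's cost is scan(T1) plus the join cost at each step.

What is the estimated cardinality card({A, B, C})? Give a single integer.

18000

Tables in S: A(300), B(80), C(300)
Edges inside S: A-C(d=2), A-B(d=50), C-B(d=4)
numerator = 300 * 80 * 300 = 7200000
denominator = 2 * 50 * 4 = 400
card(S) = 7200000 / 400 = 18000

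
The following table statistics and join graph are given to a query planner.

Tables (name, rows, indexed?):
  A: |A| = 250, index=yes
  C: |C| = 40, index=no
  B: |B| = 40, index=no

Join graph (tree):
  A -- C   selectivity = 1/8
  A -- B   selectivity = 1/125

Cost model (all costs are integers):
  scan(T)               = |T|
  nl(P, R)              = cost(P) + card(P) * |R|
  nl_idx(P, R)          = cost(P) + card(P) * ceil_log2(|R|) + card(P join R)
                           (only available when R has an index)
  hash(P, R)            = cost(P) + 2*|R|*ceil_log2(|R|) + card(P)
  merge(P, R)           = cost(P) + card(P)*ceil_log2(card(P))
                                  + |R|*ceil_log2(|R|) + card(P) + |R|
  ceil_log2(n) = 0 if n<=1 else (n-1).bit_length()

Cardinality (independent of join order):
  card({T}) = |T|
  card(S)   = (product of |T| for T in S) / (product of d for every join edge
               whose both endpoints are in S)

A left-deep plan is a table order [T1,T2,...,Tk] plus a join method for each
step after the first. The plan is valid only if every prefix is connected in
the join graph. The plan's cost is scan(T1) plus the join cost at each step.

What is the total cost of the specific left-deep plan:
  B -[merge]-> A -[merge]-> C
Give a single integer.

step 1: scan B: cost=40, card=40
step 2: join A via merge
    card(P join A) = 40*250/(125) = 80
    cost = 40 + 40*6 + 250*8 + 40 + 250 = 2570
step 3: join C via merge
    card(P join C) = 80*40/(8) = 400
    cost = 2570 + 80*7 + 40*6 + 80 + 40 = 3490

3490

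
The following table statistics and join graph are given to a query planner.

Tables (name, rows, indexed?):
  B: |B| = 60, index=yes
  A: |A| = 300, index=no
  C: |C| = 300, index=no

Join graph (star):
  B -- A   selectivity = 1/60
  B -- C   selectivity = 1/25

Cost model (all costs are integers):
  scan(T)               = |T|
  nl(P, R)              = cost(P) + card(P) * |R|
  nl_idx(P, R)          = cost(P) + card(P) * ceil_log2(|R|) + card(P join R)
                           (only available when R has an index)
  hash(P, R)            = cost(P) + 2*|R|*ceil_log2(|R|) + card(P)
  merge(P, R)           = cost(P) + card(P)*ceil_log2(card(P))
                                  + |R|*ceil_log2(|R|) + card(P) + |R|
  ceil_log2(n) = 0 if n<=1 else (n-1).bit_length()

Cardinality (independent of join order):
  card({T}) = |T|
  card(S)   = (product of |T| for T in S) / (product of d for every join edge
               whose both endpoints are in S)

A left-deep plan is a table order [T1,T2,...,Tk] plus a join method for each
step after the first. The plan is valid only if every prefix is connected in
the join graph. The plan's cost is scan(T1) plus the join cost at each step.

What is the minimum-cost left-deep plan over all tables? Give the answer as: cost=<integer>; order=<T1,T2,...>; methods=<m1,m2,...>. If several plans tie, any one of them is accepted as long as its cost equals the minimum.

cost=7020; order=A,B,C; methods=hash,hash

Selinger DP (subsets sized 1..n):
  {B}: scan cost=60, card=60
  {A}: scan cost=300, card=300
  {C}: scan cost=300, card=300
  {AB}: card=300; try (B,hash)→1320, (B,nl_idx)→2400, (A,merge)→3480, (B,merge)→3720, (A,hash)→5520, (A,nl)→18060 …(+1); best=1320 via (B,hash)
  {BC}: card=720; try (B,hash)→1320, (B,nl_idx)→2820, (C,merge)→3480, (B,merge)→3720, (C,hash)→5520, (C,nl)→18060 …(+1); best=1320 via (B,hash)
  {ABC}: card=3600; try (C,hash)→7020, (C,merge)→7320, (A,hash)→7440, (A,merge)→12240, (C,nl)→91320, (A,nl)→217320; best=7020 via (C,hash)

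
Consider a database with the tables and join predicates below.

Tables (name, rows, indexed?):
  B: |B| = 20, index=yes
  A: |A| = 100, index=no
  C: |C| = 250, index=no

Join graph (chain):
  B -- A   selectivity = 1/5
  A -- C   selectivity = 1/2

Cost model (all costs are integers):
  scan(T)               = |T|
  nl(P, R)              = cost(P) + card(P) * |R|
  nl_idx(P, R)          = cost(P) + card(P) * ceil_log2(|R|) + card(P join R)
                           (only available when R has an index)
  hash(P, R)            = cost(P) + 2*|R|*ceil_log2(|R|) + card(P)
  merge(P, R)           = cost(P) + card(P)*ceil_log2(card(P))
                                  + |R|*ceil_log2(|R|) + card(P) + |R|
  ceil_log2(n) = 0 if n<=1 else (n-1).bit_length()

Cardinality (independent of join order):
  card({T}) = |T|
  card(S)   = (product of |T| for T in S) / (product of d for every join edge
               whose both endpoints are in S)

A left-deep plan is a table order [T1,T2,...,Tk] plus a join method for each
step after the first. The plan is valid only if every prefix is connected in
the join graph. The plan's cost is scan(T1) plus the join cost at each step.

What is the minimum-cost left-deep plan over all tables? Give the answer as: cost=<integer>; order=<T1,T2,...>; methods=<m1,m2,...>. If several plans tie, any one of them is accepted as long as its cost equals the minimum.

cost=4800; order=A,B,C; methods=hash,hash

Selinger DP (subsets sized 1..n):
  {B}: scan cost=20, card=20
  {A}: scan cost=100, card=100
  {C}: scan cost=250, card=250
  {AB}: card=400; try (B,hash)→400, (A,merge)→940, (B,nl_idx)→1000, (B,merge)→1020, (A,hash)→1440, (A,nl)→2020 …(+1); best=400 via (B,hash)
  {AC}: card=12500; try (A,hash)→1900, (C,merge)→3150, (A,merge)→3300, (C,hash)→4200, (C,nl)→25100, (A,nl)→25250; best=1900 via (A,hash)
  {ABC}: card=50000; try (C,hash)→4800, (C,merge)→6650, (B,hash)→14600, (C,nl)→100400, (B,nl_idx)→114400, (B,merge)→189520 …(+1); best=4800 via (C,hash)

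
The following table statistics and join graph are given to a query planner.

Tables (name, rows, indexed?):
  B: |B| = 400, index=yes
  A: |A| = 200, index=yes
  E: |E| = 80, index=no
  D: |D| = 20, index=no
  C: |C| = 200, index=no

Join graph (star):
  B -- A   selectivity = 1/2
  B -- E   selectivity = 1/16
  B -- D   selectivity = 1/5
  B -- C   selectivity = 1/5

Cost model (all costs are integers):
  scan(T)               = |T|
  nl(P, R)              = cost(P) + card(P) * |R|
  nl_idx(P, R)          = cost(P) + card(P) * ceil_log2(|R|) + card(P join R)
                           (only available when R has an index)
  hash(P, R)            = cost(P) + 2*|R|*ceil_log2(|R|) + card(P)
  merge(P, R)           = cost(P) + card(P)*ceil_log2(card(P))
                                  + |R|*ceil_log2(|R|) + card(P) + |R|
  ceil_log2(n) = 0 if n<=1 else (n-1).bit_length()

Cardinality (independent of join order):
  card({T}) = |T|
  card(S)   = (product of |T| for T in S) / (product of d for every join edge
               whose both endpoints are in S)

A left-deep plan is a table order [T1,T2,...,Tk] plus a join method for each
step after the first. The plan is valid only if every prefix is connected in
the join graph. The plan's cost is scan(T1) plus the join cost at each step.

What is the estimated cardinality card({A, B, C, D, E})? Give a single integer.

32000000

Tables in S: A(200), B(400), C(200), D(20), E(80)
Edges inside S: B-A(d=2), B-E(d=16), B-D(d=5), B-C(d=5)
numerator = 200 * 400 * 200 * 20 * 80 = 25600000000
denominator = 2 * 16 * 5 * 5 = 800
card(S) = 25600000000 / 800 = 32000000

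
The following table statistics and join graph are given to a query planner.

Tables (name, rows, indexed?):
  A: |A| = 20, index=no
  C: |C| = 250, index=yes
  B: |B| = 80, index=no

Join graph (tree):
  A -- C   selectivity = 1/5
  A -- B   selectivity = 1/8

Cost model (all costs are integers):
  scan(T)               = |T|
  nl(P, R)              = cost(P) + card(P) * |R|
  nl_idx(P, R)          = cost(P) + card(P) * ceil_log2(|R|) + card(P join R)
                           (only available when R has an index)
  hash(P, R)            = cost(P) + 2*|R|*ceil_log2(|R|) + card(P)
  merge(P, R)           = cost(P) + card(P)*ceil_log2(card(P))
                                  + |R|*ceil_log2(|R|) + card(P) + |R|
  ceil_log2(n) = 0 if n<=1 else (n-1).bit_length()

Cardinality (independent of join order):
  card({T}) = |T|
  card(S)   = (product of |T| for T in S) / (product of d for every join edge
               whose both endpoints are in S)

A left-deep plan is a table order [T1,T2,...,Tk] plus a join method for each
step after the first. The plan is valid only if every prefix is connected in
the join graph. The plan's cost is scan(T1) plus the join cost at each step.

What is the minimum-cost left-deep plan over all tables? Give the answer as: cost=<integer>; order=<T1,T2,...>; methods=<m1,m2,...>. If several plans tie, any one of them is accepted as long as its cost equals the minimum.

Selinger DP (subsets sized 1..n):
  {A}: scan cost=20, card=20
  {C}: scan cost=250, card=250
  {B}: scan cost=80, card=80
  {AC}: card=1000; try (A,hash)→700, (C,nl_idx)→1180, (C,merge)→2390, (A,merge)→2620, (C,hash)→4040, (C,nl)→5020 …(+1); best=700 via (A,hash)
  {AB}: card=200; try (A,hash)→360, (B,merge)→780, (A,merge)→840, (B,hash)→1160, (B,nl)→1620, (A,nl)→1680; best=360 via (A,hash)
  {ABC}: card=10000; try (B,hash)→2820, (C,merge)→4410, (C,hash)→4560, (C,nl_idx)→11960, (B,merge)→12340, (C,nl)→50360 …(+1); best=2820 via (B,hash)

cost=2820; order=C,A,B; methods=hash,hash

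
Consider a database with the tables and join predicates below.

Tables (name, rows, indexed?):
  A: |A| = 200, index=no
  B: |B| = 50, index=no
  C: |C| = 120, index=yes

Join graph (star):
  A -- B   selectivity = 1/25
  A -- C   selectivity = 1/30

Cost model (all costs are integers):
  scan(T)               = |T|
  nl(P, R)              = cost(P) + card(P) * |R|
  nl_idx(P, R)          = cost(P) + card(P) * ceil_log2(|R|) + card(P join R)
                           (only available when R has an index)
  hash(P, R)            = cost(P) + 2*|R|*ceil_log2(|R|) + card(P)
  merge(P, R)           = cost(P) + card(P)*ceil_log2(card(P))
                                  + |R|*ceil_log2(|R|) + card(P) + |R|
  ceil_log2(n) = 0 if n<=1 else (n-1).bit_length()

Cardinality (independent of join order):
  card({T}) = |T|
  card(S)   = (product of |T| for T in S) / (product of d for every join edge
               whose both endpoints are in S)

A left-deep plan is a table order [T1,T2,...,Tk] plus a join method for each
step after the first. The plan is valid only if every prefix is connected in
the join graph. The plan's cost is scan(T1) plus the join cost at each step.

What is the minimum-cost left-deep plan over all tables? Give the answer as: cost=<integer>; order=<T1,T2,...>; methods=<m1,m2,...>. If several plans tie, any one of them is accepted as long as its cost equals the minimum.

Selinger DP (subsets sized 1..n):
  {A}: scan cost=200, card=200
  {B}: scan cost=50, card=50
  {C}: scan cost=120, card=120
  {AB}: card=400; try (B,hash)→1000, (A,merge)→2200, (B,merge)→2350, (A,hash)→3300, (A,nl)→10050, (B,nl)→10200; best=1000 via (B,hash)
  {AC}: card=800; try (C,hash)→2080, (C,nl_idx)→2400, (A,merge)→2880, (C,merge)→2960, (A,hash)→3440, (A,nl)→24120 …(+1); best=2080 via (C,hash)
  {ABC}: card=1600; try (C,hash)→3080, (B,hash)→3480, (C,nl_idx)→5400, (C,merge)→5960, (B,merge)→11230, (B,nl)→42080 …(+1); best=3080 via (C,hash)

cost=3080; order=A,B,C; methods=hash,hash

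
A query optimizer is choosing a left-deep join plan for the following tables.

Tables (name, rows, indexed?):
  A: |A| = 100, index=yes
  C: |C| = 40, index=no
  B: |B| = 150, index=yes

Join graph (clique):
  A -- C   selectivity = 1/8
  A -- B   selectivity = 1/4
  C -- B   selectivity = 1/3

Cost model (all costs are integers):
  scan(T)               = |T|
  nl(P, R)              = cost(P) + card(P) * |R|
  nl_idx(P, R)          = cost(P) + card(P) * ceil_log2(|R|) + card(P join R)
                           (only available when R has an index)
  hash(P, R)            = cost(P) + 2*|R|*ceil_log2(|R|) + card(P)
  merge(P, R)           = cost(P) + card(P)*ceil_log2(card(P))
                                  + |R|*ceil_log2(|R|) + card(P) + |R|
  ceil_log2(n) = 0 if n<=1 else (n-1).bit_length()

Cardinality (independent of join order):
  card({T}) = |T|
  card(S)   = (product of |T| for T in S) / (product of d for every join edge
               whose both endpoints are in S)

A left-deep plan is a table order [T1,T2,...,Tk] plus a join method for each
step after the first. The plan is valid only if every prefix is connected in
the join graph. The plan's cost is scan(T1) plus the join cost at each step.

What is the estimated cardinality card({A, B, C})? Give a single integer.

Tables in S: A(100), B(150), C(40)
Edges inside S: A-C(d=8), A-B(d=4), C-B(d=3)
numerator = 100 * 150 * 40 = 600000
denominator = 8 * 4 * 3 = 96
card(S) = 600000 / 96 = 6250

6250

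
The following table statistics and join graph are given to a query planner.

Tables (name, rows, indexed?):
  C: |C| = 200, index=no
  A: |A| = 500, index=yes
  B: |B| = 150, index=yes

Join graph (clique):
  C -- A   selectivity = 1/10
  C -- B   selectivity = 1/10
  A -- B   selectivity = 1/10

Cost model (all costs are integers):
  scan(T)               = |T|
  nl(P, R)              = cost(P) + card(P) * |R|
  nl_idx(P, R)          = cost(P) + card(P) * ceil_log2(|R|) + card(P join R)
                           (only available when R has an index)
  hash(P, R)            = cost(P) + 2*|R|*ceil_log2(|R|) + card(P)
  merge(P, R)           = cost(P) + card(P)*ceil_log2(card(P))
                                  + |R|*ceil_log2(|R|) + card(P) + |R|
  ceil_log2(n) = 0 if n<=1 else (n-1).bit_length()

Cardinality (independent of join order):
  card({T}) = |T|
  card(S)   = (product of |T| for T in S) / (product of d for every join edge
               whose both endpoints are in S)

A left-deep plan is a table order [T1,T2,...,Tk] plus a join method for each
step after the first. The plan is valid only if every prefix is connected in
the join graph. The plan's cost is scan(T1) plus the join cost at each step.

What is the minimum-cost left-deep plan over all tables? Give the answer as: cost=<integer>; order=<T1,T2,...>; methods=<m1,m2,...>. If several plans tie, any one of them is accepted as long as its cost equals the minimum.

cost=14100; order=A,B,C; methods=hash,hash

Selinger DP (subsets sized 1..n):
  {C}: scan cost=200, card=200
  {A}: scan cost=500, card=500
  {B}: scan cost=150, card=150
  {AC}: card=10000; try (C,hash)→4200, (A,merge)→7000, (C,merge)→7300, (A,hash)→9400, (A,nl_idx)→12000, (A,nl)→100200 …(+1); best=4200 via (C,hash)
  {BC}: card=3000; try (B,hash)→2800, (C,merge)→3300, (B,merge)→3350, (C,hash)→3500, (B,nl_idx)→4800, (C,nl)→30150 …(+1); best=2800 via (B,hash)
  {AB}: card=7500; try (B,hash)→3400, (A,merge)→6500, (B,merge)→6850, (A,nl_idx)→9000, (A,hash)→9300, (B,nl_idx)→12000 …(+2); best=3400 via (B,hash)
  {ABC}: card=15000; try (C,hash)→14100, (A,hash)→14800, (B,hash)→16600, (A,nl_idx)→44800, (A,merge)→46800, (B,nl_idx)→99200 …(+5); best=14100 via (C,hash)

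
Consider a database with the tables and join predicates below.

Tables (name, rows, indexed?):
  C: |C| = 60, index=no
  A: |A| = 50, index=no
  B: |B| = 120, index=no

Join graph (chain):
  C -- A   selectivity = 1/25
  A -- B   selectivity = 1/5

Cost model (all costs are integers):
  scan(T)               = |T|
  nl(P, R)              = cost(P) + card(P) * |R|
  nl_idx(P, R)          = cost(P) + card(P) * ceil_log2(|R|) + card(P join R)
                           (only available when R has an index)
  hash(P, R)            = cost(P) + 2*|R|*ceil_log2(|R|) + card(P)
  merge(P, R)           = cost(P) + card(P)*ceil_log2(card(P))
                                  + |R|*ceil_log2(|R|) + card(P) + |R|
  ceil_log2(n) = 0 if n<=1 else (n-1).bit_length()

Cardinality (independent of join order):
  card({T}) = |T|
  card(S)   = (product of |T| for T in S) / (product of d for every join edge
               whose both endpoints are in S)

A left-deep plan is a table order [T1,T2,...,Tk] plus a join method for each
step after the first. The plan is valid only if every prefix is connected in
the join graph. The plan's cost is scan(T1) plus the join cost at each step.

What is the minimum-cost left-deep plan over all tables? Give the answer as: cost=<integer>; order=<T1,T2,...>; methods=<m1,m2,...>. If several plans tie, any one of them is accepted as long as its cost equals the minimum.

Selinger DP (subsets sized 1..n):
  {C}: scan cost=60, card=60
  {A}: scan cost=50, card=50
  {B}: scan cost=120, card=120
  {AC}: card=120; try (A,hash)→720, (C,hash)→820, (C,merge)→820, (A,merge)→830, (C,nl)→3050, (A,nl)→3060; best=720 via (A,hash)
  {AB}: card=1200; try (A,hash)→840, (B,merge)→1360, (A,merge)→1430, (B,hash)→1780, (B,nl)→6050, (A,nl)→6120; best=840 via (A,hash)
  {ABC}: card=2880; try (B,hash)→2520, (B,merge)→2640, (C,hash)→2760, (B,nl)→15120, (C,merge)→15660, (C,nl)→72840; best=2520 via (B,hash)

cost=2520; order=C,A,B; methods=hash,hash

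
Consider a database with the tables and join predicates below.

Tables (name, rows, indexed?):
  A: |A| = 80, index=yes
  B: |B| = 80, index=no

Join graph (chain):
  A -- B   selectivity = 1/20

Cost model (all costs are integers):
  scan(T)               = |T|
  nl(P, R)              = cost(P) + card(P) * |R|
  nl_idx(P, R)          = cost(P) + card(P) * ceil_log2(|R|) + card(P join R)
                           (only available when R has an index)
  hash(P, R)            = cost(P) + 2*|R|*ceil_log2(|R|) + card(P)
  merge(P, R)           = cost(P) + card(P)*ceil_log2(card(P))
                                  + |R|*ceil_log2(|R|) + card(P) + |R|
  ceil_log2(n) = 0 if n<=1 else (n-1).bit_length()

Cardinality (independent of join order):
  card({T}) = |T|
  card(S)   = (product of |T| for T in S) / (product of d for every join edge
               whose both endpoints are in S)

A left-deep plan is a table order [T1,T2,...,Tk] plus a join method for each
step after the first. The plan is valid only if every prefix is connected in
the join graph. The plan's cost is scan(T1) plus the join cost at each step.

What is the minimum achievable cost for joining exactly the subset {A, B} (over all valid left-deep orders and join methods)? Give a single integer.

960

Selinger DP over subsets of {A,B}:
  {A}: scan cost=80, card=80
  {B}: scan cost=80, card=80
  {AB}: card=320; try (A,nl_idx)→960, (B,hash)→1280, (A,hash)→1280, (B,merge)→1360, (A,merge)→1360, (B,nl)→6480 …(+1); best=960 via (A,nl_idx)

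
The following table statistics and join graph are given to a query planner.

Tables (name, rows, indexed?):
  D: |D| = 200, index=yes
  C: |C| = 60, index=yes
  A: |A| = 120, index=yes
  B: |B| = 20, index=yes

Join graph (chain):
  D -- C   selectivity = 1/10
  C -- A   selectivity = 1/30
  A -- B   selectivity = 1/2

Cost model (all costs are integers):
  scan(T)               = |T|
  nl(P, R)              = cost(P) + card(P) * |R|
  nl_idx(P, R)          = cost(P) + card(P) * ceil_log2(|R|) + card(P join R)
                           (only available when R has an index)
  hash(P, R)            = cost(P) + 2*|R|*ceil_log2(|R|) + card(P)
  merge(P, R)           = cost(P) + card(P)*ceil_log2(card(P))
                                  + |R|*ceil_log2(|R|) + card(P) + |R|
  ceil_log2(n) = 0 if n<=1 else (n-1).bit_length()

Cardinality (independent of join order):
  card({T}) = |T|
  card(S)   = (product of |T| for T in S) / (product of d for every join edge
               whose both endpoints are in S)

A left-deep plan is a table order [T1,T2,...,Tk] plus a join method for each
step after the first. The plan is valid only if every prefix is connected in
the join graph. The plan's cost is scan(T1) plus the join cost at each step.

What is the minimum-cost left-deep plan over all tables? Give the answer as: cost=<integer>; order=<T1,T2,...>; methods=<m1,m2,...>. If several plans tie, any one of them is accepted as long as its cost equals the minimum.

Selinger DP (subsets sized 1..n):
  {D}: scan cost=200, card=200
  {C}: scan cost=60, card=60
  {A}: scan cost=120, card=120
  {B}: scan cost=20, card=20
  {CD}: card=1200; try (C,hash)→1120, (D,nl_idx)→1740, (D,merge)→2280, (C,merge)→2420, (C,nl_idx)→2600, (D,hash)→3320 …(+2); best=1120 via (C,hash)
  {AC}: card=240; try (A,nl_idx)→720, (C,hash)→960, (C,nl_idx)→1080, (A,merge)→1440, (C,merge)→1500, (A,hash)→1800 …(+2); best=720 via (A,nl_idx)
  {AB}: card=1200; try (B,hash)→440, (A,merge)→1100, (B,merge)→1200, (A,nl_idx)→1360, (A,hash)→1720, (B,nl_idx)→1920 …(+2); best=440 via (B,hash)
  {ACD}: card=4800; try (A,hash)→4000, (D,hash)→4160, (D,merge)→4680, (D,nl_idx)→7440, (A,nl_idx)→14320, (A,merge)→16480 …(+2); best=4000 via (A,hash)
  {ABC}: card=2400; try (B,hash)→1160, (C,hash)→2360, (B,merge)→3000, (B,nl_idx)→4320, (B,nl)→5520, (C,nl_idx)→10040 …(+2); best=1160 via (B,hash)
  {ABCD}: card=48000; try (D,hash)→6760, (B,hash)→9000, (D,merge)→34160, (D,nl_idx)→68360, (B,merge)→71320, (B,nl_idx)→76000 …(+2); best=6760 via (D,hash)

cost=6760; order=C,A,B,D; methods=nl_idx,hash,hash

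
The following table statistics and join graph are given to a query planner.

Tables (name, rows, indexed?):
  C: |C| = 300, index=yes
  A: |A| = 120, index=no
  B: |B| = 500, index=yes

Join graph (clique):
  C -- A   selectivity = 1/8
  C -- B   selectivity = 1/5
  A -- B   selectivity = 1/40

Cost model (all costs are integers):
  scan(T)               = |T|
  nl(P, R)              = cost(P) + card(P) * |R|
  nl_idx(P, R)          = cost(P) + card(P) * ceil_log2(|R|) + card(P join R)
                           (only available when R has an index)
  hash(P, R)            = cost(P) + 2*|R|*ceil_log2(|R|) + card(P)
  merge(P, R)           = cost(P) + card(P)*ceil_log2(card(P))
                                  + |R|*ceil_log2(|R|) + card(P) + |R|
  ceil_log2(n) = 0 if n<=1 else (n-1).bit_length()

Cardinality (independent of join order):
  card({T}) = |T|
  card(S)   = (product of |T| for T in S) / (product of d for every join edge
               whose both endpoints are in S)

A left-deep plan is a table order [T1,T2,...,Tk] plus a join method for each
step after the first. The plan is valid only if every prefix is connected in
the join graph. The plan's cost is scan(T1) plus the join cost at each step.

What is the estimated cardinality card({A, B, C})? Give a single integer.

11250

Tables in S: A(120), B(500), C(300)
Edges inside S: C-A(d=8), C-B(d=5), A-B(d=40)
numerator = 120 * 500 * 300 = 18000000
denominator = 8 * 5 * 40 = 1600
card(S) = 18000000 / 1600 = 11250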